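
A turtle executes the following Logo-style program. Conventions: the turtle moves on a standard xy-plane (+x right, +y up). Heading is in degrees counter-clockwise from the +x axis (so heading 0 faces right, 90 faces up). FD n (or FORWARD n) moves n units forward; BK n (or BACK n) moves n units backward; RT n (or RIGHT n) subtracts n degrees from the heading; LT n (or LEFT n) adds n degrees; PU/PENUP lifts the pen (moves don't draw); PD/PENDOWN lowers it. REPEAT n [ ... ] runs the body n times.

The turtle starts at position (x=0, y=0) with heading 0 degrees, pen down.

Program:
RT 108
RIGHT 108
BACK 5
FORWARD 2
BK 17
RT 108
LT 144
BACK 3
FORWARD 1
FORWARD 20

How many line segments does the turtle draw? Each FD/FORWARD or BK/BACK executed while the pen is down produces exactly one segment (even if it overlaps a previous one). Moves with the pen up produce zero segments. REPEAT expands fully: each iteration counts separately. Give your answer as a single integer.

Executing turtle program step by step:
Start: pos=(0,0), heading=0, pen down
RT 108: heading 0 -> 252
RT 108: heading 252 -> 144
BK 5: (0,0) -> (4.045,-2.939) [heading=144, draw]
FD 2: (4.045,-2.939) -> (2.427,-1.763) [heading=144, draw]
BK 17: (2.427,-1.763) -> (16.18,-11.756) [heading=144, draw]
RT 108: heading 144 -> 36
LT 144: heading 36 -> 180
BK 3: (16.18,-11.756) -> (19.18,-11.756) [heading=180, draw]
FD 1: (19.18,-11.756) -> (18.18,-11.756) [heading=180, draw]
FD 20: (18.18,-11.756) -> (-1.82,-11.756) [heading=180, draw]
Final: pos=(-1.82,-11.756), heading=180, 6 segment(s) drawn
Segments drawn: 6

Answer: 6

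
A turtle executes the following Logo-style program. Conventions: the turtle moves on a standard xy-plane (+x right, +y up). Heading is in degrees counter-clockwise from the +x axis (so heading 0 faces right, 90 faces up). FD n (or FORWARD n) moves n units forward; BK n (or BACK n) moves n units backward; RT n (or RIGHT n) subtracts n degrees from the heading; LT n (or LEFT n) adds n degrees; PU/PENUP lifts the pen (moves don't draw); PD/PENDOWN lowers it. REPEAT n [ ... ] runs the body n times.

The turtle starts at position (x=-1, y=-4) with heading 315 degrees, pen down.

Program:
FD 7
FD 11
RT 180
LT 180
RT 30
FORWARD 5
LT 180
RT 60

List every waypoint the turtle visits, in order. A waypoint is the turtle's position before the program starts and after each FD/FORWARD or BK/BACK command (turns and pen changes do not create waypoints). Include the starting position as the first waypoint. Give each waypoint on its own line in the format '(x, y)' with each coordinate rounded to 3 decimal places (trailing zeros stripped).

Executing turtle program step by step:
Start: pos=(-1,-4), heading=315, pen down
FD 7: (-1,-4) -> (3.95,-8.95) [heading=315, draw]
FD 11: (3.95,-8.95) -> (11.728,-16.728) [heading=315, draw]
RT 180: heading 315 -> 135
LT 180: heading 135 -> 315
RT 30: heading 315 -> 285
FD 5: (11.728,-16.728) -> (13.022,-21.558) [heading=285, draw]
LT 180: heading 285 -> 105
RT 60: heading 105 -> 45
Final: pos=(13.022,-21.558), heading=45, 3 segment(s) drawn
Waypoints (4 total):
(-1, -4)
(3.95, -8.95)
(11.728, -16.728)
(13.022, -21.558)

Answer: (-1, -4)
(3.95, -8.95)
(11.728, -16.728)
(13.022, -21.558)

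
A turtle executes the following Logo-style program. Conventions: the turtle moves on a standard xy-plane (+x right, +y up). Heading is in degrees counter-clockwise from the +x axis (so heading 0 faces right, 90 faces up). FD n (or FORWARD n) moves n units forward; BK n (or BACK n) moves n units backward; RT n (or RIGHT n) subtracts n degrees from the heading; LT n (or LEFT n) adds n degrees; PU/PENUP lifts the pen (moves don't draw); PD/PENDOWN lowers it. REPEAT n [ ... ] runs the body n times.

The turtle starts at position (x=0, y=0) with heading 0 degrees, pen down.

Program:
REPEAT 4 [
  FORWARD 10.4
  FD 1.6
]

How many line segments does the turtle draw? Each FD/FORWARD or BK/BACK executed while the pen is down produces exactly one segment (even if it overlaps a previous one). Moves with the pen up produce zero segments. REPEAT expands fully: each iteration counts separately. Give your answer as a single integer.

Answer: 8

Derivation:
Executing turtle program step by step:
Start: pos=(0,0), heading=0, pen down
REPEAT 4 [
  -- iteration 1/4 --
  FD 10.4: (0,0) -> (10.4,0) [heading=0, draw]
  FD 1.6: (10.4,0) -> (12,0) [heading=0, draw]
  -- iteration 2/4 --
  FD 10.4: (12,0) -> (22.4,0) [heading=0, draw]
  FD 1.6: (22.4,0) -> (24,0) [heading=0, draw]
  -- iteration 3/4 --
  FD 10.4: (24,0) -> (34.4,0) [heading=0, draw]
  FD 1.6: (34.4,0) -> (36,0) [heading=0, draw]
  -- iteration 4/4 --
  FD 10.4: (36,0) -> (46.4,0) [heading=0, draw]
  FD 1.6: (46.4,0) -> (48,0) [heading=0, draw]
]
Final: pos=(48,0), heading=0, 8 segment(s) drawn
Segments drawn: 8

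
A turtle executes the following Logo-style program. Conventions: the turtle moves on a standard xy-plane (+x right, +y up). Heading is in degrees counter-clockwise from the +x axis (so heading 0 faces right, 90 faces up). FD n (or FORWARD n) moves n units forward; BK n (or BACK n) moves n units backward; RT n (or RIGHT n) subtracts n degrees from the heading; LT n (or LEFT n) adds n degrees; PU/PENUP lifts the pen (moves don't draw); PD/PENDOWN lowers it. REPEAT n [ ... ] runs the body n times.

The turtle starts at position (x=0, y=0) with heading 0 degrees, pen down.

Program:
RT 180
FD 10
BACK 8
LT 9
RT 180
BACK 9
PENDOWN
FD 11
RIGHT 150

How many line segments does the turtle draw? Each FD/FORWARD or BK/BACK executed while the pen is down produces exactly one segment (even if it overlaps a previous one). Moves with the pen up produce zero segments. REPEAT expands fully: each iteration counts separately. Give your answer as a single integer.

Executing turtle program step by step:
Start: pos=(0,0), heading=0, pen down
RT 180: heading 0 -> 180
FD 10: (0,0) -> (-10,0) [heading=180, draw]
BK 8: (-10,0) -> (-2,0) [heading=180, draw]
LT 9: heading 180 -> 189
RT 180: heading 189 -> 9
BK 9: (-2,0) -> (-10.889,-1.408) [heading=9, draw]
PD: pen down
FD 11: (-10.889,-1.408) -> (-0.025,0.313) [heading=9, draw]
RT 150: heading 9 -> 219
Final: pos=(-0.025,0.313), heading=219, 4 segment(s) drawn
Segments drawn: 4

Answer: 4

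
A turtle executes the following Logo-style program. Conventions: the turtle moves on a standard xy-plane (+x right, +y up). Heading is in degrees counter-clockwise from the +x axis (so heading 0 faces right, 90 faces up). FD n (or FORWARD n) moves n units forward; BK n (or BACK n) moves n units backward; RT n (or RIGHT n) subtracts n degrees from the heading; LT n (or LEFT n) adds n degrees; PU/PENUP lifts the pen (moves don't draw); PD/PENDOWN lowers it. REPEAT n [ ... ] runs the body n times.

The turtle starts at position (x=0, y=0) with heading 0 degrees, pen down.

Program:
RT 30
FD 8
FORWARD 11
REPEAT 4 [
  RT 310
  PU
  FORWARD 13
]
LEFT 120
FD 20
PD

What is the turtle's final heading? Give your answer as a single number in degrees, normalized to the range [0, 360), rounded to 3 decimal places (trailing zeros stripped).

Executing turtle program step by step:
Start: pos=(0,0), heading=0, pen down
RT 30: heading 0 -> 330
FD 8: (0,0) -> (6.928,-4) [heading=330, draw]
FD 11: (6.928,-4) -> (16.454,-9.5) [heading=330, draw]
REPEAT 4 [
  -- iteration 1/4 --
  RT 310: heading 330 -> 20
  PU: pen up
  FD 13: (16.454,-9.5) -> (28.67,-5.054) [heading=20, move]
  -- iteration 2/4 --
  RT 310: heading 20 -> 70
  PU: pen up
  FD 13: (28.67,-5.054) -> (33.117,7.162) [heading=70, move]
  -- iteration 3/4 --
  RT 310: heading 70 -> 120
  PU: pen up
  FD 13: (33.117,7.162) -> (26.617,18.421) [heading=120, move]
  -- iteration 4/4 --
  RT 310: heading 120 -> 170
  PU: pen up
  FD 13: (26.617,18.421) -> (13.814,20.678) [heading=170, move]
]
LT 120: heading 170 -> 290
FD 20: (13.814,20.678) -> (20.655,1.884) [heading=290, move]
PD: pen down
Final: pos=(20.655,1.884), heading=290, 2 segment(s) drawn

Answer: 290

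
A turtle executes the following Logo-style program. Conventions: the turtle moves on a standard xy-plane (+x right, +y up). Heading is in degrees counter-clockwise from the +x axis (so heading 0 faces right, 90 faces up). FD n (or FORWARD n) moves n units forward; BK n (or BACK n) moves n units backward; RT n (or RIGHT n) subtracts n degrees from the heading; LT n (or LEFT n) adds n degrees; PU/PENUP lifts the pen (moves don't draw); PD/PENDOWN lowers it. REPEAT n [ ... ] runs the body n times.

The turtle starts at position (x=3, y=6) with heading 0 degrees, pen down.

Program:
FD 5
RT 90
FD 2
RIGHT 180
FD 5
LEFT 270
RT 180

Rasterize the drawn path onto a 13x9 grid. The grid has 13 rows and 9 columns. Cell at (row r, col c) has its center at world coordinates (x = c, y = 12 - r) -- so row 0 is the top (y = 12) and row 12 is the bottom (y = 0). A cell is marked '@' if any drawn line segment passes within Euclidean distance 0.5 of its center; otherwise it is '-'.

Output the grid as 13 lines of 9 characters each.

Answer: ---------
---------
---------
--------@
--------@
--------@
---@@@@@@
--------@
--------@
---------
---------
---------
---------

Derivation:
Segment 0: (3,6) -> (8,6)
Segment 1: (8,6) -> (8,4)
Segment 2: (8,4) -> (8,9)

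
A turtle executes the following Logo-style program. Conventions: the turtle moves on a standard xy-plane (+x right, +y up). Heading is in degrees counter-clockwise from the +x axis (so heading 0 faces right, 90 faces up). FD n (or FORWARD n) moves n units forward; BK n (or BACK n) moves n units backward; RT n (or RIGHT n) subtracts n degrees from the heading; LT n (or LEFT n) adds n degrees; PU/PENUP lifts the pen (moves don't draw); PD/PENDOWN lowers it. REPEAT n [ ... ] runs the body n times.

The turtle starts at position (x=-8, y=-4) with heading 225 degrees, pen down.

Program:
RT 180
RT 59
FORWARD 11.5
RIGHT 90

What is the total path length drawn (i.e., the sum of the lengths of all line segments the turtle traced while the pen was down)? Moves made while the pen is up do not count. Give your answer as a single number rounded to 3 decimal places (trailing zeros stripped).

Answer: 11.5

Derivation:
Executing turtle program step by step:
Start: pos=(-8,-4), heading=225, pen down
RT 180: heading 225 -> 45
RT 59: heading 45 -> 346
FD 11.5: (-8,-4) -> (3.158,-6.782) [heading=346, draw]
RT 90: heading 346 -> 256
Final: pos=(3.158,-6.782), heading=256, 1 segment(s) drawn

Segment lengths:
  seg 1: (-8,-4) -> (3.158,-6.782), length = 11.5
Total = 11.5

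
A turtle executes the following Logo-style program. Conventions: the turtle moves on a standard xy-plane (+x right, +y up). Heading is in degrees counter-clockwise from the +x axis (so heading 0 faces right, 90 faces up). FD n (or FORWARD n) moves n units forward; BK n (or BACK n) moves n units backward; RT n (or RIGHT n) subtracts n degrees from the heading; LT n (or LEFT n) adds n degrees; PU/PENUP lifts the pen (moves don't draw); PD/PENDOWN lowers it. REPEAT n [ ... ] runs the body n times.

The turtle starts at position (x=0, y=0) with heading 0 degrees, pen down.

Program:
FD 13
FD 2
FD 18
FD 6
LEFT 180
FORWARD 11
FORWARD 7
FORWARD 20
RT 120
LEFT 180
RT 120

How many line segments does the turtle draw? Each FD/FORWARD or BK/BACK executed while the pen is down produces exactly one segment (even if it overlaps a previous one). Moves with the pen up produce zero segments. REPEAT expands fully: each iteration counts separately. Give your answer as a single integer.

Answer: 7

Derivation:
Executing turtle program step by step:
Start: pos=(0,0), heading=0, pen down
FD 13: (0,0) -> (13,0) [heading=0, draw]
FD 2: (13,0) -> (15,0) [heading=0, draw]
FD 18: (15,0) -> (33,0) [heading=0, draw]
FD 6: (33,0) -> (39,0) [heading=0, draw]
LT 180: heading 0 -> 180
FD 11: (39,0) -> (28,0) [heading=180, draw]
FD 7: (28,0) -> (21,0) [heading=180, draw]
FD 20: (21,0) -> (1,0) [heading=180, draw]
RT 120: heading 180 -> 60
LT 180: heading 60 -> 240
RT 120: heading 240 -> 120
Final: pos=(1,0), heading=120, 7 segment(s) drawn
Segments drawn: 7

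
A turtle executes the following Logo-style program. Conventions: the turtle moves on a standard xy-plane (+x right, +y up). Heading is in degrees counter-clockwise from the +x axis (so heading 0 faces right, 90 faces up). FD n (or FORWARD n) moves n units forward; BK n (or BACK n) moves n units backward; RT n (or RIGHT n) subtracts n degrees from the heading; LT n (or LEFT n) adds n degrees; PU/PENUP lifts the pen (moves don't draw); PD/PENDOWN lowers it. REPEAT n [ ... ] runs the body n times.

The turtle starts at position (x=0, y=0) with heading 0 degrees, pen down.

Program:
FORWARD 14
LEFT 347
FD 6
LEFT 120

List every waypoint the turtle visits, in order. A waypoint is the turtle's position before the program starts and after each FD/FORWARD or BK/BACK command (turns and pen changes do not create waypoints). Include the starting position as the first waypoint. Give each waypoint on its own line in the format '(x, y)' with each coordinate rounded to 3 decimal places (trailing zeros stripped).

Executing turtle program step by step:
Start: pos=(0,0), heading=0, pen down
FD 14: (0,0) -> (14,0) [heading=0, draw]
LT 347: heading 0 -> 347
FD 6: (14,0) -> (19.846,-1.35) [heading=347, draw]
LT 120: heading 347 -> 107
Final: pos=(19.846,-1.35), heading=107, 2 segment(s) drawn
Waypoints (3 total):
(0, 0)
(14, 0)
(19.846, -1.35)

Answer: (0, 0)
(14, 0)
(19.846, -1.35)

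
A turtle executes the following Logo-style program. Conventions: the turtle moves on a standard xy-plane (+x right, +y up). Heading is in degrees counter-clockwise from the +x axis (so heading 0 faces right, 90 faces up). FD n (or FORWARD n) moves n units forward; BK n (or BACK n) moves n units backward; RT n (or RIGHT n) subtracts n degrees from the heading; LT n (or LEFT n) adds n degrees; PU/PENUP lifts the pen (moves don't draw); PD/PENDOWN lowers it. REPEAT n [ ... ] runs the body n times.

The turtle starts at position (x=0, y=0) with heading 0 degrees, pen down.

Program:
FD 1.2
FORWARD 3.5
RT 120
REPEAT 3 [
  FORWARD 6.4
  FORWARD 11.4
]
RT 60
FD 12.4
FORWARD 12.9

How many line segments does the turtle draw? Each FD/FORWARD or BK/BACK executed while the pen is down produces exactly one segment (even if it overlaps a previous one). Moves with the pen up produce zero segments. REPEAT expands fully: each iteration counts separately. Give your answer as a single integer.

Answer: 10

Derivation:
Executing turtle program step by step:
Start: pos=(0,0), heading=0, pen down
FD 1.2: (0,0) -> (1.2,0) [heading=0, draw]
FD 3.5: (1.2,0) -> (4.7,0) [heading=0, draw]
RT 120: heading 0 -> 240
REPEAT 3 [
  -- iteration 1/3 --
  FD 6.4: (4.7,0) -> (1.5,-5.543) [heading=240, draw]
  FD 11.4: (1.5,-5.543) -> (-4.2,-15.415) [heading=240, draw]
  -- iteration 2/3 --
  FD 6.4: (-4.2,-15.415) -> (-7.4,-20.958) [heading=240, draw]
  FD 11.4: (-7.4,-20.958) -> (-13.1,-30.831) [heading=240, draw]
  -- iteration 3/3 --
  FD 6.4: (-13.1,-30.831) -> (-16.3,-36.373) [heading=240, draw]
  FD 11.4: (-16.3,-36.373) -> (-22,-46.246) [heading=240, draw]
]
RT 60: heading 240 -> 180
FD 12.4: (-22,-46.246) -> (-34.4,-46.246) [heading=180, draw]
FD 12.9: (-34.4,-46.246) -> (-47.3,-46.246) [heading=180, draw]
Final: pos=(-47.3,-46.246), heading=180, 10 segment(s) drawn
Segments drawn: 10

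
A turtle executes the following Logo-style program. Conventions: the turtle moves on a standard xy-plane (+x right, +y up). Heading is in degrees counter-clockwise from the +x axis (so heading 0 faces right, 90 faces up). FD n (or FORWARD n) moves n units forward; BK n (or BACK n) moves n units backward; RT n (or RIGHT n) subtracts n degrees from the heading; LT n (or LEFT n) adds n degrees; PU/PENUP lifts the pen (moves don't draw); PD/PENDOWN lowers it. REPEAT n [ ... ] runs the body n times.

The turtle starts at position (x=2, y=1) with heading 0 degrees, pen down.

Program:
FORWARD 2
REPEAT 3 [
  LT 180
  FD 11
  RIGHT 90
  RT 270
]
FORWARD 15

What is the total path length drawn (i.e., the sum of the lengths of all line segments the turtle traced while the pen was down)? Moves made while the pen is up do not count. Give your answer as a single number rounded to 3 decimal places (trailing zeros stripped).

Answer: 50

Derivation:
Executing turtle program step by step:
Start: pos=(2,1), heading=0, pen down
FD 2: (2,1) -> (4,1) [heading=0, draw]
REPEAT 3 [
  -- iteration 1/3 --
  LT 180: heading 0 -> 180
  FD 11: (4,1) -> (-7,1) [heading=180, draw]
  RT 90: heading 180 -> 90
  RT 270: heading 90 -> 180
  -- iteration 2/3 --
  LT 180: heading 180 -> 0
  FD 11: (-7,1) -> (4,1) [heading=0, draw]
  RT 90: heading 0 -> 270
  RT 270: heading 270 -> 0
  -- iteration 3/3 --
  LT 180: heading 0 -> 180
  FD 11: (4,1) -> (-7,1) [heading=180, draw]
  RT 90: heading 180 -> 90
  RT 270: heading 90 -> 180
]
FD 15: (-7,1) -> (-22,1) [heading=180, draw]
Final: pos=(-22,1), heading=180, 5 segment(s) drawn

Segment lengths:
  seg 1: (2,1) -> (4,1), length = 2
  seg 2: (4,1) -> (-7,1), length = 11
  seg 3: (-7,1) -> (4,1), length = 11
  seg 4: (4,1) -> (-7,1), length = 11
  seg 5: (-7,1) -> (-22,1), length = 15
Total = 50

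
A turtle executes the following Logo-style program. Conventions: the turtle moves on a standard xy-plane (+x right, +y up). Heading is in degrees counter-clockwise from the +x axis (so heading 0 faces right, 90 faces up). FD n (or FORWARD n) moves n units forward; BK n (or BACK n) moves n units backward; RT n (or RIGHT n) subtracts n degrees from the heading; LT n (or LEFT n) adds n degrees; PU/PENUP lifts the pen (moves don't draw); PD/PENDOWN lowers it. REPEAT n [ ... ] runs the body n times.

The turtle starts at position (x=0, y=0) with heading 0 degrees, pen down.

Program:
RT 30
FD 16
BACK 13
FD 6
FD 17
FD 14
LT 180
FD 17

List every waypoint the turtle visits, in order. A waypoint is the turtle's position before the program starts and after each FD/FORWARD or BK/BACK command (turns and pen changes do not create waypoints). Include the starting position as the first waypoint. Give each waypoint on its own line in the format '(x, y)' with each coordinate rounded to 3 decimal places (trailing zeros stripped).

Executing turtle program step by step:
Start: pos=(0,0), heading=0, pen down
RT 30: heading 0 -> 330
FD 16: (0,0) -> (13.856,-8) [heading=330, draw]
BK 13: (13.856,-8) -> (2.598,-1.5) [heading=330, draw]
FD 6: (2.598,-1.5) -> (7.794,-4.5) [heading=330, draw]
FD 17: (7.794,-4.5) -> (22.517,-13) [heading=330, draw]
FD 14: (22.517,-13) -> (34.641,-20) [heading=330, draw]
LT 180: heading 330 -> 150
FD 17: (34.641,-20) -> (19.919,-11.5) [heading=150, draw]
Final: pos=(19.919,-11.5), heading=150, 6 segment(s) drawn
Waypoints (7 total):
(0, 0)
(13.856, -8)
(2.598, -1.5)
(7.794, -4.5)
(22.517, -13)
(34.641, -20)
(19.919, -11.5)

Answer: (0, 0)
(13.856, -8)
(2.598, -1.5)
(7.794, -4.5)
(22.517, -13)
(34.641, -20)
(19.919, -11.5)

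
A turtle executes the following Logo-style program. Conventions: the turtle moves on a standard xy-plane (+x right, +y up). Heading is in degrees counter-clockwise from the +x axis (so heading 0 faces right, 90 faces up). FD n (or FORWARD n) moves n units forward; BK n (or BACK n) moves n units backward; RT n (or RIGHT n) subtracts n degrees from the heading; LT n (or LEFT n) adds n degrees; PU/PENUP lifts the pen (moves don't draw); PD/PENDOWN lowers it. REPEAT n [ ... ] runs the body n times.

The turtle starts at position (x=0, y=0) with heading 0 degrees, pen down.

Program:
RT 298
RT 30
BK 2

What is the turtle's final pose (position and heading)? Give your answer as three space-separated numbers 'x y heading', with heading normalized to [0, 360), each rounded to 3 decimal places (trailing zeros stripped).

Executing turtle program step by step:
Start: pos=(0,0), heading=0, pen down
RT 298: heading 0 -> 62
RT 30: heading 62 -> 32
BK 2: (0,0) -> (-1.696,-1.06) [heading=32, draw]
Final: pos=(-1.696,-1.06), heading=32, 1 segment(s) drawn

Answer: -1.696 -1.06 32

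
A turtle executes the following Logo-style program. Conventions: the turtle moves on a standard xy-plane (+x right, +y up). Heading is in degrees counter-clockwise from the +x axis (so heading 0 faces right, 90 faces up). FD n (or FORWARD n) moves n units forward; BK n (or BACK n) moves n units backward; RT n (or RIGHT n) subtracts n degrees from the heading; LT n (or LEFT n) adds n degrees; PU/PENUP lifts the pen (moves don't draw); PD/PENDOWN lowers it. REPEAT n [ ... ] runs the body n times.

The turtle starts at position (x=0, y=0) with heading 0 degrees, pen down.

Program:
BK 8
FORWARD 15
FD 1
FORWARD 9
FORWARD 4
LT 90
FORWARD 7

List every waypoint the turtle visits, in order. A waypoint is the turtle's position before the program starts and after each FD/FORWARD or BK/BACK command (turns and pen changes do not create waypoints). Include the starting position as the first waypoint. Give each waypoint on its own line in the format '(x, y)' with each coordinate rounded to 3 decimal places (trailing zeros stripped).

Answer: (0, 0)
(-8, 0)
(7, 0)
(8, 0)
(17, 0)
(21, 0)
(21, 7)

Derivation:
Executing turtle program step by step:
Start: pos=(0,0), heading=0, pen down
BK 8: (0,0) -> (-8,0) [heading=0, draw]
FD 15: (-8,0) -> (7,0) [heading=0, draw]
FD 1: (7,0) -> (8,0) [heading=0, draw]
FD 9: (8,0) -> (17,0) [heading=0, draw]
FD 4: (17,0) -> (21,0) [heading=0, draw]
LT 90: heading 0 -> 90
FD 7: (21,0) -> (21,7) [heading=90, draw]
Final: pos=(21,7), heading=90, 6 segment(s) drawn
Waypoints (7 total):
(0, 0)
(-8, 0)
(7, 0)
(8, 0)
(17, 0)
(21, 0)
(21, 7)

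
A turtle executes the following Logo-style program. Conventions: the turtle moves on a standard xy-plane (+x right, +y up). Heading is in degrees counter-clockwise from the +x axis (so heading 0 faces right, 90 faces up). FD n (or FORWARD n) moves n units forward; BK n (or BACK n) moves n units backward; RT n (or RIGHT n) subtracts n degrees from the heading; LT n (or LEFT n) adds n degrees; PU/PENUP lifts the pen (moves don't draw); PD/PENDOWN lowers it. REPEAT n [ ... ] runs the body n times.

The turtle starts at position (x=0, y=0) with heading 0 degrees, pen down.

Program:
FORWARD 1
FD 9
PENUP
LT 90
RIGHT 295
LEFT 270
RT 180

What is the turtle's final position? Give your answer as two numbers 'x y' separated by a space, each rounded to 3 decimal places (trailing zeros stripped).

Answer: 10 0

Derivation:
Executing turtle program step by step:
Start: pos=(0,0), heading=0, pen down
FD 1: (0,0) -> (1,0) [heading=0, draw]
FD 9: (1,0) -> (10,0) [heading=0, draw]
PU: pen up
LT 90: heading 0 -> 90
RT 295: heading 90 -> 155
LT 270: heading 155 -> 65
RT 180: heading 65 -> 245
Final: pos=(10,0), heading=245, 2 segment(s) drawn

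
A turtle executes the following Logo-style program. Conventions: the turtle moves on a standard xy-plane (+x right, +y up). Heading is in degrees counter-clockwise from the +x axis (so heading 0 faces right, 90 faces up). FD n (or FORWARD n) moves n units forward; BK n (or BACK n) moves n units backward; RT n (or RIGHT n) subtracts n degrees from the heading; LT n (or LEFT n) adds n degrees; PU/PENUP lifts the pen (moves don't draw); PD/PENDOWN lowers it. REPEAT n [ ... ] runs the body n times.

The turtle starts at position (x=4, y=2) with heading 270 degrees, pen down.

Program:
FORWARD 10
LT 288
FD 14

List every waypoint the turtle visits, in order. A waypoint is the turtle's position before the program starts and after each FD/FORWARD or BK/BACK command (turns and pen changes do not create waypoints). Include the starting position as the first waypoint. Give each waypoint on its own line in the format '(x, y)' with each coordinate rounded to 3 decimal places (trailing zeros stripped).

Executing turtle program step by step:
Start: pos=(4,2), heading=270, pen down
FD 10: (4,2) -> (4,-8) [heading=270, draw]
LT 288: heading 270 -> 198
FD 14: (4,-8) -> (-9.315,-12.326) [heading=198, draw]
Final: pos=(-9.315,-12.326), heading=198, 2 segment(s) drawn
Waypoints (3 total):
(4, 2)
(4, -8)
(-9.315, -12.326)

Answer: (4, 2)
(4, -8)
(-9.315, -12.326)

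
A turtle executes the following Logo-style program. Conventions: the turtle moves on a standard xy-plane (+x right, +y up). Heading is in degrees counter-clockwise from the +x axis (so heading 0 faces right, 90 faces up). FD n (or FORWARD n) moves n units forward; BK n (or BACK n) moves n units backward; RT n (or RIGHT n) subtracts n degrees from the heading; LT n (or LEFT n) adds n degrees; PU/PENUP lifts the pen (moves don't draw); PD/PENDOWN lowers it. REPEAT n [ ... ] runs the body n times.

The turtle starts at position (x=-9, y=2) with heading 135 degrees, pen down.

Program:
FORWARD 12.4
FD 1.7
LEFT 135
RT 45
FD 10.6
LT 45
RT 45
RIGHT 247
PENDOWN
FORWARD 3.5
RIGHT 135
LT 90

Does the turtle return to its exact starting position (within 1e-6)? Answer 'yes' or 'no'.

Answer: no

Derivation:
Executing turtle program step by step:
Start: pos=(-9,2), heading=135, pen down
FD 12.4: (-9,2) -> (-17.768,10.768) [heading=135, draw]
FD 1.7: (-17.768,10.768) -> (-18.97,11.97) [heading=135, draw]
LT 135: heading 135 -> 270
RT 45: heading 270 -> 225
FD 10.6: (-18.97,11.97) -> (-26.466,4.475) [heading=225, draw]
LT 45: heading 225 -> 270
RT 45: heading 270 -> 225
RT 247: heading 225 -> 338
PD: pen down
FD 3.5: (-26.466,4.475) -> (-23.22,3.164) [heading=338, draw]
RT 135: heading 338 -> 203
LT 90: heading 203 -> 293
Final: pos=(-23.22,3.164), heading=293, 4 segment(s) drawn

Start position: (-9, 2)
Final position: (-23.22, 3.164)
Distance = 14.268; >= 1e-6 -> NOT closed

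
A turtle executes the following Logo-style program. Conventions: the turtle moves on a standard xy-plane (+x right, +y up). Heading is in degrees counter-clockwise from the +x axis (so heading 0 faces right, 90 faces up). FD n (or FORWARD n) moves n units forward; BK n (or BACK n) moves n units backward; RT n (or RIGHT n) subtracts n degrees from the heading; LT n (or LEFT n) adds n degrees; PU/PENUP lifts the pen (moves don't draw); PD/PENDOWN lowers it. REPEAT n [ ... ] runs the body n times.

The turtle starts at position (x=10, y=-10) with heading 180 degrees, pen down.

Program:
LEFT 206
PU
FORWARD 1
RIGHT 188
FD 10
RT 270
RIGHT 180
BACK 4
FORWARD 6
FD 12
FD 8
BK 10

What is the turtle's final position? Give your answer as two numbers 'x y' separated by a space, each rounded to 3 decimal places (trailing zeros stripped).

Answer: -2.32 -1.239

Derivation:
Executing turtle program step by step:
Start: pos=(10,-10), heading=180, pen down
LT 206: heading 180 -> 26
PU: pen up
FD 1: (10,-10) -> (10.899,-9.562) [heading=26, move]
RT 188: heading 26 -> 198
FD 10: (10.899,-9.562) -> (1.388,-12.652) [heading=198, move]
RT 270: heading 198 -> 288
RT 180: heading 288 -> 108
BK 4: (1.388,-12.652) -> (2.624,-16.456) [heading=108, move]
FD 6: (2.624,-16.456) -> (0.77,-10.75) [heading=108, move]
FD 12: (0.77,-10.75) -> (-2.938,0.663) [heading=108, move]
FD 8: (-2.938,0.663) -> (-5.41,8.271) [heading=108, move]
BK 10: (-5.41,8.271) -> (-2.32,-1.239) [heading=108, move]
Final: pos=(-2.32,-1.239), heading=108, 0 segment(s) drawn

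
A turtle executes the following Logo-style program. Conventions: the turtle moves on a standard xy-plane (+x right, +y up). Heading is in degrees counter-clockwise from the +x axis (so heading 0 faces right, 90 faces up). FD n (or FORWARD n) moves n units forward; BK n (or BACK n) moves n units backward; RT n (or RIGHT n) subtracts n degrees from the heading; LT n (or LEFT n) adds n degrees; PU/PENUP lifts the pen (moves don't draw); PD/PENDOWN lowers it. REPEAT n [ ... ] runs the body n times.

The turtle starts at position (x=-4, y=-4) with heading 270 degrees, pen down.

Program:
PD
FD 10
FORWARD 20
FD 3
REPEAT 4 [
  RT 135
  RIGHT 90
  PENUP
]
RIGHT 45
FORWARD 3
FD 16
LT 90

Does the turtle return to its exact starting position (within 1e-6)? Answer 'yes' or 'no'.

Executing turtle program step by step:
Start: pos=(-4,-4), heading=270, pen down
PD: pen down
FD 10: (-4,-4) -> (-4,-14) [heading=270, draw]
FD 20: (-4,-14) -> (-4,-34) [heading=270, draw]
FD 3: (-4,-34) -> (-4,-37) [heading=270, draw]
REPEAT 4 [
  -- iteration 1/4 --
  RT 135: heading 270 -> 135
  RT 90: heading 135 -> 45
  PU: pen up
  -- iteration 2/4 --
  RT 135: heading 45 -> 270
  RT 90: heading 270 -> 180
  PU: pen up
  -- iteration 3/4 --
  RT 135: heading 180 -> 45
  RT 90: heading 45 -> 315
  PU: pen up
  -- iteration 4/4 --
  RT 135: heading 315 -> 180
  RT 90: heading 180 -> 90
  PU: pen up
]
RT 45: heading 90 -> 45
FD 3: (-4,-37) -> (-1.879,-34.879) [heading=45, move]
FD 16: (-1.879,-34.879) -> (9.435,-23.565) [heading=45, move]
LT 90: heading 45 -> 135
Final: pos=(9.435,-23.565), heading=135, 3 segment(s) drawn

Start position: (-4, -4)
Final position: (9.435, -23.565)
Distance = 23.734; >= 1e-6 -> NOT closed

Answer: no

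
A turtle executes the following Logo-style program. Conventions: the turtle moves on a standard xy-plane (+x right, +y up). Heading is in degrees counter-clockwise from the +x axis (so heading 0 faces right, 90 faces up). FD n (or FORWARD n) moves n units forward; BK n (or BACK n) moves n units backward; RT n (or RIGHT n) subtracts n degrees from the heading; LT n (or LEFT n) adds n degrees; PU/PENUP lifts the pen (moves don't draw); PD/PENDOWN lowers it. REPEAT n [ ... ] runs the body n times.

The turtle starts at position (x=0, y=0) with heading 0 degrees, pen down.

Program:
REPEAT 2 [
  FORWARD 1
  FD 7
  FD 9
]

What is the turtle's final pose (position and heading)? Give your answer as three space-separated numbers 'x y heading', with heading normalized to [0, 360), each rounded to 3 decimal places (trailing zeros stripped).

Answer: 34 0 0

Derivation:
Executing turtle program step by step:
Start: pos=(0,0), heading=0, pen down
REPEAT 2 [
  -- iteration 1/2 --
  FD 1: (0,0) -> (1,0) [heading=0, draw]
  FD 7: (1,0) -> (8,0) [heading=0, draw]
  FD 9: (8,0) -> (17,0) [heading=0, draw]
  -- iteration 2/2 --
  FD 1: (17,0) -> (18,0) [heading=0, draw]
  FD 7: (18,0) -> (25,0) [heading=0, draw]
  FD 9: (25,0) -> (34,0) [heading=0, draw]
]
Final: pos=(34,0), heading=0, 6 segment(s) drawn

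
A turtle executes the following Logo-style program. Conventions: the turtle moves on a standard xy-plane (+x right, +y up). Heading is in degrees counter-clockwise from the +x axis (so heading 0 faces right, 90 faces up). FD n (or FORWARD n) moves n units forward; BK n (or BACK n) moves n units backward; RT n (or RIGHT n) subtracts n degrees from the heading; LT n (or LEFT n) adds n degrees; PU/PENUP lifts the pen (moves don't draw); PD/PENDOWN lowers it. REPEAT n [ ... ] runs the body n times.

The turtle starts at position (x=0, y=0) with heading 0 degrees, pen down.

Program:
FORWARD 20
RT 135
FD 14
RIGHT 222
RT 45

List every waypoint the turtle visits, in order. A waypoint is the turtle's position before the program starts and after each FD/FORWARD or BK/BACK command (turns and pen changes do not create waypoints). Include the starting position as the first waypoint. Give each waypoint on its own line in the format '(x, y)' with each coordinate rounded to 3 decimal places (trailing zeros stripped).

Executing turtle program step by step:
Start: pos=(0,0), heading=0, pen down
FD 20: (0,0) -> (20,0) [heading=0, draw]
RT 135: heading 0 -> 225
FD 14: (20,0) -> (10.101,-9.899) [heading=225, draw]
RT 222: heading 225 -> 3
RT 45: heading 3 -> 318
Final: pos=(10.101,-9.899), heading=318, 2 segment(s) drawn
Waypoints (3 total):
(0, 0)
(20, 0)
(10.101, -9.899)

Answer: (0, 0)
(20, 0)
(10.101, -9.899)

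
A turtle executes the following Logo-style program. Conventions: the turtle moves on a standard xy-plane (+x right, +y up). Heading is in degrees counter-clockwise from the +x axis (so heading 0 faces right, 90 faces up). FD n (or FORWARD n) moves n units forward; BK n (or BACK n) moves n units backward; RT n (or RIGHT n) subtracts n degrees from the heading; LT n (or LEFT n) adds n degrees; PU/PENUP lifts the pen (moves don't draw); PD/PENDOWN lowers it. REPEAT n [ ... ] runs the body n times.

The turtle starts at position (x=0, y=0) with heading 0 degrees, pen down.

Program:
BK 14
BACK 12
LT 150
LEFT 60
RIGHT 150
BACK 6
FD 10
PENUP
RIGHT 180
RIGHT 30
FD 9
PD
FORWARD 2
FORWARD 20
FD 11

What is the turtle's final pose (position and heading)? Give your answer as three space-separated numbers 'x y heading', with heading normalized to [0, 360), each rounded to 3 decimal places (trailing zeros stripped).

Answer: -60.373 -17.536 210

Derivation:
Executing turtle program step by step:
Start: pos=(0,0), heading=0, pen down
BK 14: (0,0) -> (-14,0) [heading=0, draw]
BK 12: (-14,0) -> (-26,0) [heading=0, draw]
LT 150: heading 0 -> 150
LT 60: heading 150 -> 210
RT 150: heading 210 -> 60
BK 6: (-26,0) -> (-29,-5.196) [heading=60, draw]
FD 10: (-29,-5.196) -> (-24,3.464) [heading=60, draw]
PU: pen up
RT 180: heading 60 -> 240
RT 30: heading 240 -> 210
FD 9: (-24,3.464) -> (-31.794,-1.036) [heading=210, move]
PD: pen down
FD 2: (-31.794,-1.036) -> (-33.526,-2.036) [heading=210, draw]
FD 20: (-33.526,-2.036) -> (-50.847,-12.036) [heading=210, draw]
FD 11: (-50.847,-12.036) -> (-60.373,-17.536) [heading=210, draw]
Final: pos=(-60.373,-17.536), heading=210, 7 segment(s) drawn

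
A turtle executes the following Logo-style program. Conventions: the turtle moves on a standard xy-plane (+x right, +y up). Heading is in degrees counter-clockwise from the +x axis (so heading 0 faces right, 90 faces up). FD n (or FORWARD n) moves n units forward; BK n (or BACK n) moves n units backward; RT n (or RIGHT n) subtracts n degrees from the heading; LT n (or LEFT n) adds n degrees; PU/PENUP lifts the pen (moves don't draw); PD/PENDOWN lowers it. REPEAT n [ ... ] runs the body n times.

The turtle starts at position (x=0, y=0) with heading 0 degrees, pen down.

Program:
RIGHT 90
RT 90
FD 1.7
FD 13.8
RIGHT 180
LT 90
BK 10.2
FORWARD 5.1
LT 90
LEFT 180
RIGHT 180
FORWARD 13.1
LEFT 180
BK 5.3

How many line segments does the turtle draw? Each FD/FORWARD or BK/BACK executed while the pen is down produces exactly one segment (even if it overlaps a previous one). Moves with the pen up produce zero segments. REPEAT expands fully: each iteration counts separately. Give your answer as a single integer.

Executing turtle program step by step:
Start: pos=(0,0), heading=0, pen down
RT 90: heading 0 -> 270
RT 90: heading 270 -> 180
FD 1.7: (0,0) -> (-1.7,0) [heading=180, draw]
FD 13.8: (-1.7,0) -> (-15.5,0) [heading=180, draw]
RT 180: heading 180 -> 0
LT 90: heading 0 -> 90
BK 10.2: (-15.5,0) -> (-15.5,-10.2) [heading=90, draw]
FD 5.1: (-15.5,-10.2) -> (-15.5,-5.1) [heading=90, draw]
LT 90: heading 90 -> 180
LT 180: heading 180 -> 0
RT 180: heading 0 -> 180
FD 13.1: (-15.5,-5.1) -> (-28.6,-5.1) [heading=180, draw]
LT 180: heading 180 -> 0
BK 5.3: (-28.6,-5.1) -> (-33.9,-5.1) [heading=0, draw]
Final: pos=(-33.9,-5.1), heading=0, 6 segment(s) drawn
Segments drawn: 6

Answer: 6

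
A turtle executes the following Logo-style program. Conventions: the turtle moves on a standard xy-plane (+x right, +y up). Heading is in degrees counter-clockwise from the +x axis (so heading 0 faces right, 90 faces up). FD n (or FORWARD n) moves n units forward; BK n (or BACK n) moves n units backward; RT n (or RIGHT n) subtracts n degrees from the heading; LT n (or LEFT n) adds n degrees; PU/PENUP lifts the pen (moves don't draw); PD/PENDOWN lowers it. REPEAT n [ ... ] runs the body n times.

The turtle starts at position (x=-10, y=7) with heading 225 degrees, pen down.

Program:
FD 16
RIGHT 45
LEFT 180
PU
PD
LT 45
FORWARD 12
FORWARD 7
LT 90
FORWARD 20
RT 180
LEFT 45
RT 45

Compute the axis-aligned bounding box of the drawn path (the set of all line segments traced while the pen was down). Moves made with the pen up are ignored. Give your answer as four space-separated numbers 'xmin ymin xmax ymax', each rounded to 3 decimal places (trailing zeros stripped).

Answer: -22.021 -4.314 -7.879 23.263

Derivation:
Executing turtle program step by step:
Start: pos=(-10,7), heading=225, pen down
FD 16: (-10,7) -> (-21.314,-4.314) [heading=225, draw]
RT 45: heading 225 -> 180
LT 180: heading 180 -> 0
PU: pen up
PD: pen down
LT 45: heading 0 -> 45
FD 12: (-21.314,-4.314) -> (-12.828,4.172) [heading=45, draw]
FD 7: (-12.828,4.172) -> (-7.879,9.121) [heading=45, draw]
LT 90: heading 45 -> 135
FD 20: (-7.879,9.121) -> (-22.021,23.263) [heading=135, draw]
RT 180: heading 135 -> 315
LT 45: heading 315 -> 0
RT 45: heading 0 -> 315
Final: pos=(-22.021,23.263), heading=315, 4 segment(s) drawn

Segment endpoints: x in {-22.021, -21.314, -12.828, -10, -7.879}, y in {-4.314, 4.172, 7, 9.121, 23.263}
xmin=-22.021, ymin=-4.314, xmax=-7.879, ymax=23.263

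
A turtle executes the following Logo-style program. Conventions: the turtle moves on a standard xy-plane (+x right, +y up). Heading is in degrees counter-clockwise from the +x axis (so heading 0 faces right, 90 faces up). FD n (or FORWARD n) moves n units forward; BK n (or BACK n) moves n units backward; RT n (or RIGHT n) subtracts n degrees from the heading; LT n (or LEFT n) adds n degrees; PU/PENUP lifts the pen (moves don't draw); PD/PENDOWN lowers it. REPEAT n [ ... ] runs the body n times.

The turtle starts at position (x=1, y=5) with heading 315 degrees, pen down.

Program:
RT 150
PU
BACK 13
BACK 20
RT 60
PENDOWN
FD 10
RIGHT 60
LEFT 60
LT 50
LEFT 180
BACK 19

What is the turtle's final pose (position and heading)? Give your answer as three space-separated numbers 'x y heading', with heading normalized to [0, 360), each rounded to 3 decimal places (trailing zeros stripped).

Answer: 13.068 14.148 335

Derivation:
Executing turtle program step by step:
Start: pos=(1,5), heading=315, pen down
RT 150: heading 315 -> 165
PU: pen up
BK 13: (1,5) -> (13.557,1.635) [heading=165, move]
BK 20: (13.557,1.635) -> (32.876,-3.541) [heading=165, move]
RT 60: heading 165 -> 105
PD: pen down
FD 10: (32.876,-3.541) -> (30.287,6.118) [heading=105, draw]
RT 60: heading 105 -> 45
LT 60: heading 45 -> 105
LT 50: heading 105 -> 155
LT 180: heading 155 -> 335
BK 19: (30.287,6.118) -> (13.068,14.148) [heading=335, draw]
Final: pos=(13.068,14.148), heading=335, 2 segment(s) drawn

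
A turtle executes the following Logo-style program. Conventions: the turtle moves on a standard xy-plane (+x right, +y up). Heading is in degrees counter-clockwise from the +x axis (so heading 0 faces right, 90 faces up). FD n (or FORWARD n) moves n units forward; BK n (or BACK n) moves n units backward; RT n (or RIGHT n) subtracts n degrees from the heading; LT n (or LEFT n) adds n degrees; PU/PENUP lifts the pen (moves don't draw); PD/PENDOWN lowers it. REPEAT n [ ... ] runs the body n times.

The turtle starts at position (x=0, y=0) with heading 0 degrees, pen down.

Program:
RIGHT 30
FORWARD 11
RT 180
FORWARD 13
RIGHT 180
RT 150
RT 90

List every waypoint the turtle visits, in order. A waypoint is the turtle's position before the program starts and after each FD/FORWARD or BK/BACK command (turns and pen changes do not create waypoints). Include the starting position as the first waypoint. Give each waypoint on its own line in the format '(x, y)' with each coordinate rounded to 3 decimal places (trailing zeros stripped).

Answer: (0, 0)
(9.526, -5.5)
(-1.732, 1)

Derivation:
Executing turtle program step by step:
Start: pos=(0,0), heading=0, pen down
RT 30: heading 0 -> 330
FD 11: (0,0) -> (9.526,-5.5) [heading=330, draw]
RT 180: heading 330 -> 150
FD 13: (9.526,-5.5) -> (-1.732,1) [heading=150, draw]
RT 180: heading 150 -> 330
RT 150: heading 330 -> 180
RT 90: heading 180 -> 90
Final: pos=(-1.732,1), heading=90, 2 segment(s) drawn
Waypoints (3 total):
(0, 0)
(9.526, -5.5)
(-1.732, 1)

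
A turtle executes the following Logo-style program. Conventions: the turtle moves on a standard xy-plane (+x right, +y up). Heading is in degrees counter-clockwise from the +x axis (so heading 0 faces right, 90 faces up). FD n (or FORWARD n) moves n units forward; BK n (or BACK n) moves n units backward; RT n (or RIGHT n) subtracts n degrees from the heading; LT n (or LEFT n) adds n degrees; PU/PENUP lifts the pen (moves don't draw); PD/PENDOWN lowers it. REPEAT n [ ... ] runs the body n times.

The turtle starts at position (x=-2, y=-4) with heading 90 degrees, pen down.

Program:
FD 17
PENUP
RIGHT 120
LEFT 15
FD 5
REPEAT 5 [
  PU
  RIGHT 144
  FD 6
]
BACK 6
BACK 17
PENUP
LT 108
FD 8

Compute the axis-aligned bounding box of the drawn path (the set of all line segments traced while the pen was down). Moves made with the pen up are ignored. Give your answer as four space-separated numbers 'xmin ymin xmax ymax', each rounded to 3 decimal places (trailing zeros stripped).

Executing turtle program step by step:
Start: pos=(-2,-4), heading=90, pen down
FD 17: (-2,-4) -> (-2,13) [heading=90, draw]
PU: pen up
RT 120: heading 90 -> 330
LT 15: heading 330 -> 345
FD 5: (-2,13) -> (2.83,11.706) [heading=345, move]
REPEAT 5 [
  -- iteration 1/5 --
  PU: pen up
  RT 144: heading 345 -> 201
  FD 6: (2.83,11.706) -> (-2.772,9.556) [heading=201, move]
  -- iteration 2/5 --
  PU: pen up
  RT 144: heading 201 -> 57
  FD 6: (-2.772,9.556) -> (0.496,14.588) [heading=57, move]
  -- iteration 3/5 --
  PU: pen up
  RT 144: heading 57 -> 273
  FD 6: (0.496,14.588) -> (0.81,8.596) [heading=273, move]
  -- iteration 4/5 --
  PU: pen up
  RT 144: heading 273 -> 129
  FD 6: (0.81,8.596) -> (-2.966,13.259) [heading=129, move]
  -- iteration 5/5 --
  PU: pen up
  RT 144: heading 129 -> 345
  FD 6: (-2.966,13.259) -> (2.83,11.706) [heading=345, move]
]
BK 6: (2.83,11.706) -> (-2.966,13.259) [heading=345, move]
BK 17: (-2.966,13.259) -> (-19.387,17.659) [heading=345, move]
PU: pen up
LT 108: heading 345 -> 93
FD 8: (-19.387,17.659) -> (-19.805,25.648) [heading=93, move]
Final: pos=(-19.805,25.648), heading=93, 1 segment(s) drawn

Segment endpoints: x in {-2, -2}, y in {-4, 13}
xmin=-2, ymin=-4, xmax=-2, ymax=13

Answer: -2 -4 -2 13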